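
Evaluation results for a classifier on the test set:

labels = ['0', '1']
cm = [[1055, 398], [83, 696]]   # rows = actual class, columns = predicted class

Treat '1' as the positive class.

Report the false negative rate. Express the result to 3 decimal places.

0.107

FNR = FN/(FN+TP) = 83/(83+696) = 0.107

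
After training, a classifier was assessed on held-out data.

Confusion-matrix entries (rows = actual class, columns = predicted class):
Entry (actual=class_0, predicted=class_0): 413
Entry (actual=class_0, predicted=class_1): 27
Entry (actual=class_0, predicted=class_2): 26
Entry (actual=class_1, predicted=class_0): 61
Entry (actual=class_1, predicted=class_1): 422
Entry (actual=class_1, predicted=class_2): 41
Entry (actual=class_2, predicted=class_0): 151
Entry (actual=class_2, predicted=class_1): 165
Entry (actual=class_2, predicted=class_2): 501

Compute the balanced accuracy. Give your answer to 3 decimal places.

Balanced accuracy = mean of per-class recall.
  class_0: recall = 413/466 = 0.8863
  class_1: recall = 422/524 = 0.8053
  class_2: recall = 501/817 = 0.6132
Mean = (0.8863 + 0.8053 + 0.6132) / 3 = 0.768

0.768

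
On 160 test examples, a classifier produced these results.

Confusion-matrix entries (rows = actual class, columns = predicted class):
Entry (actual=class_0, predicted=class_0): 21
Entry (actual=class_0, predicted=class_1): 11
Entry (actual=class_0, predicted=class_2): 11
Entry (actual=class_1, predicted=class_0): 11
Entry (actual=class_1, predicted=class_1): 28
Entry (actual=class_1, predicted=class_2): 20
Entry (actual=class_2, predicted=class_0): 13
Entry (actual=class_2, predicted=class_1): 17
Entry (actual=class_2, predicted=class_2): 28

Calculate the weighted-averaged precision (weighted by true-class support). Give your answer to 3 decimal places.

Per-class precision (TP/(TP+FP)):
  class_0: TP=21, FP=11+13=24 → 21/45 = 0.4667
  class_1: TP=28, FP=11+17=28 → 28/56 = 0.5000
  class_2: TP=28, FP=11+20=31 → 28/59 = 0.4746
Weighted-precision = Σ (supportᵢ/N)·precisionᵢ with N=160: (43/160)·0.4667 + (59/160)·0.5000 + (58/160)·0.4746 = 0.482

0.482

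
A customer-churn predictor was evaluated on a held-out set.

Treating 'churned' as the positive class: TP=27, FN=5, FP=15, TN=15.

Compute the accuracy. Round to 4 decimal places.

Accuracy = (TP+TN)/N = (27+15)/62 = 0.6774

0.6774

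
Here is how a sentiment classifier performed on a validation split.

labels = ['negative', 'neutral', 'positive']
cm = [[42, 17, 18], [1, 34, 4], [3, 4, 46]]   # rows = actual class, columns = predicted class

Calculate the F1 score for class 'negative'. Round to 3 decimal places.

Treat 'negative' as positive and all other classes as negative.
F1 score = 2·TP/(2·TP+FP+FN).
negative: TP=42, FP=1+3=4, FN=17+18=35 → 84/123 = 0.6829

0.683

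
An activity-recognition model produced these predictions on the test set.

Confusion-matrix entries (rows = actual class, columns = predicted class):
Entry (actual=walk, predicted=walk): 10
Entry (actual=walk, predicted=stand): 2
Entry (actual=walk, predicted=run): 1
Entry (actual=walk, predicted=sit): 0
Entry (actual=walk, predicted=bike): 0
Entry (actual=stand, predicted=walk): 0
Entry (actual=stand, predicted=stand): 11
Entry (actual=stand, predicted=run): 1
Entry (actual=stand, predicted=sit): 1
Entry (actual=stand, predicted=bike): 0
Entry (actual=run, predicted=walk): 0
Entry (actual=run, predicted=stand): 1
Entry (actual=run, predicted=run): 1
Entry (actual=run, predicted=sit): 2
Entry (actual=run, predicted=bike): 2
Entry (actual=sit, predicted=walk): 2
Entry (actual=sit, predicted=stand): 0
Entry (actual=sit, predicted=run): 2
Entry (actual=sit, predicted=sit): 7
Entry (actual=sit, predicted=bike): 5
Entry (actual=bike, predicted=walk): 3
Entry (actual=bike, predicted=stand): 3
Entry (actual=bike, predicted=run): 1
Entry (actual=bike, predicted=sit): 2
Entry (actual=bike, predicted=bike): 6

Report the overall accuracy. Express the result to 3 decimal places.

Accuracy = trace / total = (10+11+1+7+6=35) / 63 = 35/63 = 0.556

0.556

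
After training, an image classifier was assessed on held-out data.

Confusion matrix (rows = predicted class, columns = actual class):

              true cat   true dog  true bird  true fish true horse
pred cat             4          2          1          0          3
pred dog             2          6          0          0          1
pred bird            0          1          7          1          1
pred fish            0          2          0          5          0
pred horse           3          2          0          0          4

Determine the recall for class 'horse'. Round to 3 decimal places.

0.444

Treat 'horse' as positive and all other classes as negative.
recall = TP/(TP+FN).
horse: TP=4, FN=3+1+1+0=5 → 4/9 = 0.4444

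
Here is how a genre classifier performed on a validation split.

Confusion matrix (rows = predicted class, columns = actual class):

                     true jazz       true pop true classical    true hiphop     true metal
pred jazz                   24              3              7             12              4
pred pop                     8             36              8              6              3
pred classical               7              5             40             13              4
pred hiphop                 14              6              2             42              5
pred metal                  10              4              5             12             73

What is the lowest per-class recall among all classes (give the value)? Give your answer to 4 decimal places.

Per-class recall (TP/(TP+FN)):
  jazz: TP=24, FN=8+7+14+10=39 → 24/63 = 0.38095
  pop: TP=36, FN=3+5+6+4=18 → 36/54 = 0.66667
  classical: TP=40, FN=7+8+2+5=22 → 40/62 = 0.64516
  hiphop: TP=42, FN=12+6+13+12=43 → 42/85 = 0.49412
  metal: TP=73, FN=4+3+4+5=16 → 73/89 = 0.82022
Lowest is class 'jazz' with recall = 0.3810.

0.3810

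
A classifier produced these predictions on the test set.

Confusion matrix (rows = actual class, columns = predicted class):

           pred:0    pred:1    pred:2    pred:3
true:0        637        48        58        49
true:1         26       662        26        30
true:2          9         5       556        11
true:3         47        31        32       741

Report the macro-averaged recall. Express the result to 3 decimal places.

0.880

Per-class recall (TP/(TP+FN)):
  0: TP=637, FN=48+58+49=155 → 637/792 = 0.8043
  1: TP=662, FN=26+26+30=82 → 662/744 = 0.8898
  2: TP=556, FN=9+5+11=25 → 556/581 = 0.9570
  3: TP=741, FN=47+31+32=110 → 741/851 = 0.8707
Macro-recall = mean = (0.8043 + 0.8898 + 0.9570 + 0.8707) / 4 = 0.880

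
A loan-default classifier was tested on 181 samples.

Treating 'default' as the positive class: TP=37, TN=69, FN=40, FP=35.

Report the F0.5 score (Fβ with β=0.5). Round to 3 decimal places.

0.507

Fβ = (1+β²)·TP / ((1+β²)·TP + β²·FN + FP), with β²=1/4
= 1.25·37 / (1.25·37 + 0.25·40 + 35) = 0.507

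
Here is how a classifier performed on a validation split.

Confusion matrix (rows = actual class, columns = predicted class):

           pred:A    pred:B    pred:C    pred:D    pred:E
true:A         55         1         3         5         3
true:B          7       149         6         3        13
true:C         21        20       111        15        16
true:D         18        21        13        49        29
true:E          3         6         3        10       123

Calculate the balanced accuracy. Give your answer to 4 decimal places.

0.6979

Balanced accuracy = mean of per-class recall.
  A: recall = 55/67 = 0.82090
  B: recall = 149/178 = 0.83708
  C: recall = 111/183 = 0.60656
  D: recall = 49/130 = 0.37692
  E: recall = 123/145 = 0.84828
Mean = (0.82090 + 0.83708 + 0.60656 + 0.37692 + 0.84828) / 5 = 0.6979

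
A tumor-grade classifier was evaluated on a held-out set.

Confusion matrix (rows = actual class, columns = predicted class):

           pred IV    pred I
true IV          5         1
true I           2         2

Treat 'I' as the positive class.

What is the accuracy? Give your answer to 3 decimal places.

0.700

Accuracy = (TP+TN)/N = (2+5)/10 = 0.700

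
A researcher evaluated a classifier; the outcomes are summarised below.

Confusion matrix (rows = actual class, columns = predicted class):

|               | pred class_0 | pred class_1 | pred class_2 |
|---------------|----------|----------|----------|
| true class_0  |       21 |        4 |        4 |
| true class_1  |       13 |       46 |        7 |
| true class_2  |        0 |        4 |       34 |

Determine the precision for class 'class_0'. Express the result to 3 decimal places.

0.618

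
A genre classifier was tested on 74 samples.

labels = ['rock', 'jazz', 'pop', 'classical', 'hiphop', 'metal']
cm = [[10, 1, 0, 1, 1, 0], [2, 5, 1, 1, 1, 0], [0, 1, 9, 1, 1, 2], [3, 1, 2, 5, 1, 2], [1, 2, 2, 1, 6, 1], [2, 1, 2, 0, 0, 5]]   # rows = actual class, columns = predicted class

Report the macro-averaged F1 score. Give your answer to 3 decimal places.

0.530

Per-class F1 score (2·TP/(2·TP+FP+FN)):
  rock: TP=10, FP=2+0+3+1+2=8, FN=1+0+1+1+0=3 → 20/31 = 0.6452
  jazz: TP=5, FP=1+1+1+2+1=6, FN=2+1+1+1+0=5 → 10/21 = 0.4762
  pop: TP=9, FP=0+1+2+2+2=7, FN=0+1+1+1+2=5 → 18/30 = 0.6000
  classical: TP=5, FP=1+1+1+1+0=4, FN=3+1+2+1+2=9 → 10/23 = 0.4348
  hiphop: TP=6, FP=1+1+1+1+0=4, FN=1+2+2+1+1=7 → 12/23 = 0.5217
  metal: TP=5, FP=0+0+2+2+1=5, FN=2+1+2+0+0=5 → 10/20 = 0.5000
Macro-F1 score = mean = (0.6452 + 0.4762 + 0.6000 + 0.4348 + 0.5217 + 0.5000) / 6 = 0.530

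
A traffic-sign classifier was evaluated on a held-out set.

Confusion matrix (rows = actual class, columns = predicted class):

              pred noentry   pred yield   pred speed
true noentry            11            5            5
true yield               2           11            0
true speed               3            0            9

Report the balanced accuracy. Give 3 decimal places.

0.707

Balanced accuracy = mean of per-class recall.
  noentry: recall = 11/21 = 0.5238
  yield: recall = 11/13 = 0.8462
  speed: recall = 9/12 = 0.7500
Mean = (0.5238 + 0.8462 + 0.7500) / 3 = 0.707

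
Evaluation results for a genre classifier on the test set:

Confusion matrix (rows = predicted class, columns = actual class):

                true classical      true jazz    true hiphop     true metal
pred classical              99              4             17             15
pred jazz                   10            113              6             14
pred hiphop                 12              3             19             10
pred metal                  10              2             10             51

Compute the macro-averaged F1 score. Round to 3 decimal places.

Per-class F1 score (2·TP/(2·TP+FP+FN)):
  classical: TP=99, FP=4+17+15=36, FN=10+12+10=32 → 198/266 = 0.7444
  jazz: TP=113, FP=10+6+14=30, FN=4+3+2=9 → 226/265 = 0.8528
  hiphop: TP=19, FP=12+3+10=25, FN=17+6+10=33 → 38/96 = 0.3958
  metal: TP=51, FP=10+2+10=22, FN=15+14+10=39 → 102/163 = 0.6258
Macro-F1 score = mean = (0.7444 + 0.8528 + 0.3958 + 0.6258) / 4 = 0.655

0.655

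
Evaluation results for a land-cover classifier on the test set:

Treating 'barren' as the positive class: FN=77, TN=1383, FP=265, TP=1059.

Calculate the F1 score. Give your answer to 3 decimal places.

Precision = TP/(TP+FP) = 1059/1324 = 0.7998
Recall = TP/(TP+FN) = 1059/1136 = 0.9322
F1 = 2·TP/(2·TP+FP+FN) = 2118/2460 = 0.861

0.861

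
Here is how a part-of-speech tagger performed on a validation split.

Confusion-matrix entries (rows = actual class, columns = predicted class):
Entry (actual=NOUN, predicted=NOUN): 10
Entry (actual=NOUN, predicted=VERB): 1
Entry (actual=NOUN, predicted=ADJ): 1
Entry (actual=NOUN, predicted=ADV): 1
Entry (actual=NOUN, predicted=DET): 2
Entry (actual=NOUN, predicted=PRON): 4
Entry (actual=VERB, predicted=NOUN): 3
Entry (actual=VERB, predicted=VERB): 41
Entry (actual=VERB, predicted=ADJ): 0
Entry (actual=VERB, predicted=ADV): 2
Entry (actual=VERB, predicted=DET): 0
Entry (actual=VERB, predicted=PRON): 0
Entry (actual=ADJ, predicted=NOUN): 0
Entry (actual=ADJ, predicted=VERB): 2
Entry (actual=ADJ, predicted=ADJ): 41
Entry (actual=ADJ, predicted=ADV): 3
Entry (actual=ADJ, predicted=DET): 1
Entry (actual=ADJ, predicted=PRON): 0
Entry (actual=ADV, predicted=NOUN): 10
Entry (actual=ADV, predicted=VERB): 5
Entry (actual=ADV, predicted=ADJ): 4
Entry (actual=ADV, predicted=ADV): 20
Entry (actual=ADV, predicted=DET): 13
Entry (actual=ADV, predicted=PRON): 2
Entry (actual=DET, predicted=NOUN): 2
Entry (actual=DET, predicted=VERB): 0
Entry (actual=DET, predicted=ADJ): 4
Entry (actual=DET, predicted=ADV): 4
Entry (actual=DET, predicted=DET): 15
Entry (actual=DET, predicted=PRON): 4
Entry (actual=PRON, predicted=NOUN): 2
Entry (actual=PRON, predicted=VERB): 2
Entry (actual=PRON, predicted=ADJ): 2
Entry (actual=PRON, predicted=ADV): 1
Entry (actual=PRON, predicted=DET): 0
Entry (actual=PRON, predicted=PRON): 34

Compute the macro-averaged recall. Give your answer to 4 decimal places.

Per-class recall (TP/(TP+FN)):
  NOUN: TP=10, FN=1+1+1+2+4=9 → 10/19 = 0.52632
  VERB: TP=41, FN=3+0+2+0+0=5 → 41/46 = 0.89130
  ADJ: TP=41, FN=0+2+3+1+0=6 → 41/47 = 0.87234
  ADV: TP=20, FN=10+5+4+13+2=34 → 20/54 = 0.37037
  DET: TP=15, FN=2+0+4+4+4=14 → 15/29 = 0.51724
  PRON: TP=34, FN=2+2+2+1+0=7 → 34/41 = 0.82927
Macro-recall = mean = (0.52632 + 0.89130 + 0.87234 + 0.37037 + 0.51724 + 0.82927) / 6 = 0.6678

0.6678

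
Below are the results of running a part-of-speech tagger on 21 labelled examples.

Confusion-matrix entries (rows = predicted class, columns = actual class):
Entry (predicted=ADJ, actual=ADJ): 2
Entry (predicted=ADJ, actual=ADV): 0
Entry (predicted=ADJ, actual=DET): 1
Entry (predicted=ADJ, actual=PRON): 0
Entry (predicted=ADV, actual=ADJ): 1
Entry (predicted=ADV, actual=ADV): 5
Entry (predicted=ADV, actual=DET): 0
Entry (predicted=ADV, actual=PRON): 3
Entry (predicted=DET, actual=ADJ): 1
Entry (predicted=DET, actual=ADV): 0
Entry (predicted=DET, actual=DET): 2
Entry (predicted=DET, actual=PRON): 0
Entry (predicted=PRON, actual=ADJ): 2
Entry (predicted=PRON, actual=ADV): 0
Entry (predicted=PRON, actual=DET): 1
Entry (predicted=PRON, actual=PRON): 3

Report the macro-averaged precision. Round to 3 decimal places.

Per-class precision (TP/(TP+FP)):
  ADJ: TP=2, FP=0+1+0=1 → 2/3 = 0.6667
  ADV: TP=5, FP=1+0+3=4 → 5/9 = 0.5556
  DET: TP=2, FP=1+0+0=1 → 2/3 = 0.6667
  PRON: TP=3, FP=2+0+1=3 → 3/6 = 0.5000
Macro-precision = mean = (0.6667 + 0.5556 + 0.6667 + 0.5000) / 4 = 0.597

0.597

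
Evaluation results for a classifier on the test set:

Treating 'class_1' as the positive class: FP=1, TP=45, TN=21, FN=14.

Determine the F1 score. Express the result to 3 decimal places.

Precision = TP/(TP+FP) = 45/46 = 0.9783
Recall = TP/(TP+FN) = 45/59 = 0.7627
F1 = 2·TP/(2·TP+FP+FN) = 90/105 = 0.857

0.857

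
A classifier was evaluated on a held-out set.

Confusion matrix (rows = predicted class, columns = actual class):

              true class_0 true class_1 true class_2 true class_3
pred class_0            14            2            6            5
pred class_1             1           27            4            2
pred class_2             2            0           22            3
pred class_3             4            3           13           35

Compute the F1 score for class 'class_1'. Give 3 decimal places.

0.818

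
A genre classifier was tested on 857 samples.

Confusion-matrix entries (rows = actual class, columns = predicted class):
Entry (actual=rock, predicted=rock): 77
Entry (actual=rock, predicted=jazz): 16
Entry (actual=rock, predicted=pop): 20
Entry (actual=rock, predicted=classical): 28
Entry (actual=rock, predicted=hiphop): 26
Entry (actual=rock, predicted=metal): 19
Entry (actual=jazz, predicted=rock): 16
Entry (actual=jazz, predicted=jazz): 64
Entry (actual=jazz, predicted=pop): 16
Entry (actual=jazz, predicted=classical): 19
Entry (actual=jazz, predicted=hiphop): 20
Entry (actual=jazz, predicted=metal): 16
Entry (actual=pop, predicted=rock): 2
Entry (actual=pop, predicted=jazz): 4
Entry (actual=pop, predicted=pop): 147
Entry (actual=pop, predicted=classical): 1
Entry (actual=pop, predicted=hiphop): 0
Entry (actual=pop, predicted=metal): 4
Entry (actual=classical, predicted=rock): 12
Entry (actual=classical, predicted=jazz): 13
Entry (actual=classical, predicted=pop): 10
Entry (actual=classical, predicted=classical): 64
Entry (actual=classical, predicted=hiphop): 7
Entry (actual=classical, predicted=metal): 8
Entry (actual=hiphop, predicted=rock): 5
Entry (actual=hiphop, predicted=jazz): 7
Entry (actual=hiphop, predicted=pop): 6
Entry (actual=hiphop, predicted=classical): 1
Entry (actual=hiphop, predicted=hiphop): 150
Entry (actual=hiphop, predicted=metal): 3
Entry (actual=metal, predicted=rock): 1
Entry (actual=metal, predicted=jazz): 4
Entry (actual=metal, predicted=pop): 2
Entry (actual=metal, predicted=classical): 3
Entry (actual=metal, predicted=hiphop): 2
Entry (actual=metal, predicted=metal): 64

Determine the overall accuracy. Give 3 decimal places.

0.660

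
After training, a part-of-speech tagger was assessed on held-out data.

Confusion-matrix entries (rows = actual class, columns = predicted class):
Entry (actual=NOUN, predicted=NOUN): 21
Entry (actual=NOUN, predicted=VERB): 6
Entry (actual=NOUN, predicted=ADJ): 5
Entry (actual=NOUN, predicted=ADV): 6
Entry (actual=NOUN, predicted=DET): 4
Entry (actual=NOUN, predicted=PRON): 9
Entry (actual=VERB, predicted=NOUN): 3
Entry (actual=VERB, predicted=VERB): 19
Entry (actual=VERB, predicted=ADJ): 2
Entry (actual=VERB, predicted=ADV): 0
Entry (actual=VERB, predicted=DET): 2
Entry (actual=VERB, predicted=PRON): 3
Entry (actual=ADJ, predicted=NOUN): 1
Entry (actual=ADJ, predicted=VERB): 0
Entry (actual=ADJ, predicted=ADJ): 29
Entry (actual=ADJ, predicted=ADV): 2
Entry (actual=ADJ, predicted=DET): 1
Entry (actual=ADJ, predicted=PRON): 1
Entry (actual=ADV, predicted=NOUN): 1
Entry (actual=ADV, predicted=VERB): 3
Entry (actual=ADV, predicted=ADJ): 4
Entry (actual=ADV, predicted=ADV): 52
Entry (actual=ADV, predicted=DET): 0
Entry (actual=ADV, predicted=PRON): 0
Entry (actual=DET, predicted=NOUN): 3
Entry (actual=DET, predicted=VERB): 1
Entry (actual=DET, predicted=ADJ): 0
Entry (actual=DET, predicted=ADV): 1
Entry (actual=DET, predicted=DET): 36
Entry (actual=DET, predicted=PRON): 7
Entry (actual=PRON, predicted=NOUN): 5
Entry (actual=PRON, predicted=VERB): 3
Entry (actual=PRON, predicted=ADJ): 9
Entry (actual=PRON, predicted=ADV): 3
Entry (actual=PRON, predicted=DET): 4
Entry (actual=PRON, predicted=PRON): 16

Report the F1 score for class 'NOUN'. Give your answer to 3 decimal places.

Treat 'NOUN' as positive and all other classes as negative.
F1 score = 2·TP/(2·TP+FP+FN).
NOUN: TP=21, FP=3+1+1+3+5=13, FN=6+5+6+4+9=30 → 42/85 = 0.4941

0.494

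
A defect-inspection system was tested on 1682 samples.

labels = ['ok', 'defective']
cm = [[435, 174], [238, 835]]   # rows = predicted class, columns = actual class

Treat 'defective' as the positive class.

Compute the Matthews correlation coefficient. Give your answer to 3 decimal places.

MCC = (TP·TN − FP·FN) / √((TP+FP)(TP+FN)(TN+FP)(TN+FN))
Numerator = 835·435 − 238·174 = 321813
Denominator = √(1073·1009·673·609) = √443734550049 = 666134.0331
MCC = 321813 / 666134.0331 = 0.483

0.483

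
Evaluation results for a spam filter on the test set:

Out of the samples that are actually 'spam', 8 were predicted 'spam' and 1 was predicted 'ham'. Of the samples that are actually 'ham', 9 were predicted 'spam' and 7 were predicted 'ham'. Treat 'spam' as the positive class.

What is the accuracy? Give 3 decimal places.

Accuracy = (TP+TN)/N = (8+7)/25 = 0.600

0.600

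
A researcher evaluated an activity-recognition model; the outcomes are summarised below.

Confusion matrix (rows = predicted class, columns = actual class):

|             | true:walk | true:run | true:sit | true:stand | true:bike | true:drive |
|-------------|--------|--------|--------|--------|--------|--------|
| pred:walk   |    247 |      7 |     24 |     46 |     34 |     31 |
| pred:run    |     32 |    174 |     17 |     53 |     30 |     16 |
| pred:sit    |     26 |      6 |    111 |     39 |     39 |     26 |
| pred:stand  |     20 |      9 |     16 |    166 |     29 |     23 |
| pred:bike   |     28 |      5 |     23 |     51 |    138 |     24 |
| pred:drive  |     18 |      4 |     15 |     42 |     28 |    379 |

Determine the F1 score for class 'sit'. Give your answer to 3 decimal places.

0.490

One-vs-rest for 'sit': TP = diagonal; FP = other classes predicted 'sit'; FN = 'sit' predicted as other.
F1 score = 2·TP/(2·TP+FP+FN).
sit: TP=111, FP=26+6+39+39+26=136, FN=24+17+16+23+15=95 → 222/453 = 0.4901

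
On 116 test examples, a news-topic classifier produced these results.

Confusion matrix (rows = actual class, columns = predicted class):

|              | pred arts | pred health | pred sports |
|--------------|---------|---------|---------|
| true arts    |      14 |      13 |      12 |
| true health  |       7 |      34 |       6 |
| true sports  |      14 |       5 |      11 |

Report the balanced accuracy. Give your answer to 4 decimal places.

Balanced accuracy = mean of per-class recall.
  arts: recall = 14/39 = 0.35897
  health: recall = 34/47 = 0.72340
  sports: recall = 11/30 = 0.36667
Mean = (0.35897 + 0.72340 + 0.36667) / 3 = 0.4830

0.4830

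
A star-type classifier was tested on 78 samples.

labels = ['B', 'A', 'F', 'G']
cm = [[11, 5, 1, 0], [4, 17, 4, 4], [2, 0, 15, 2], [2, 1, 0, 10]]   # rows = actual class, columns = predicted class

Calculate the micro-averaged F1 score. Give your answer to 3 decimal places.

0.679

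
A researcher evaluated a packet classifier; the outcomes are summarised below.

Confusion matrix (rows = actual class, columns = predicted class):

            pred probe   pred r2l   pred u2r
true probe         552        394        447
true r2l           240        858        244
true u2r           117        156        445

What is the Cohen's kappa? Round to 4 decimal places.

0.3061

Observed agreement pₒ = trace/N = 1855/3453 = 0.53721
Expected agreement pₑ = Σ (rowᵢ·colᵢ)/N² = (1393·909 + 1342·1408 + 718·1136)/3453² = 0.33308
κ = (pₒ − pₑ)/(1 − pₑ) = (0.53721 − 0.33308)/(1 − 0.33308) = 0.3061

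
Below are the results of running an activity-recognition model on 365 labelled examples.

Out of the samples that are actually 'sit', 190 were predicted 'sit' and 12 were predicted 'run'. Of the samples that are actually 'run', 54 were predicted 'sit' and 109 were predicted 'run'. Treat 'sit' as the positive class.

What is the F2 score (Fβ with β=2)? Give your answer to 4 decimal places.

Fβ = (1+β²)·TP / ((1+β²)·TP + β²·FN + FP), with β²=4
= 5·190 / (5·190 + 4·12 + 54) = 0.9030

0.9030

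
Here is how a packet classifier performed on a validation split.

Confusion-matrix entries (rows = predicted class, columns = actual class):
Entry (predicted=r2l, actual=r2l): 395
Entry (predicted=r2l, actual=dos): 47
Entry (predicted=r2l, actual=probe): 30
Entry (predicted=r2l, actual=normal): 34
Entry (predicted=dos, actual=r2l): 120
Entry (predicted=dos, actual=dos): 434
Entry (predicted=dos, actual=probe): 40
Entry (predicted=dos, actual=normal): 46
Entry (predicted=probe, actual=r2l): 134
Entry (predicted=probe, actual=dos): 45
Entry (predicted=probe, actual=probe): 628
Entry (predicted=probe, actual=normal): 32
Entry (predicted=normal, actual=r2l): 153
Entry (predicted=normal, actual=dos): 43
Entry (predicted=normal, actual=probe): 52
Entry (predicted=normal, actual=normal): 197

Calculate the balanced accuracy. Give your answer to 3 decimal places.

0.683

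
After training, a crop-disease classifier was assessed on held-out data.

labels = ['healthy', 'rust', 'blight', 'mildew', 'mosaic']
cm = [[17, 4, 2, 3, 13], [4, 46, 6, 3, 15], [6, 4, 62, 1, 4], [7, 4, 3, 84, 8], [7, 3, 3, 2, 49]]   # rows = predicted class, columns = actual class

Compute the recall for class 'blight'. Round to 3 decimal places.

0.816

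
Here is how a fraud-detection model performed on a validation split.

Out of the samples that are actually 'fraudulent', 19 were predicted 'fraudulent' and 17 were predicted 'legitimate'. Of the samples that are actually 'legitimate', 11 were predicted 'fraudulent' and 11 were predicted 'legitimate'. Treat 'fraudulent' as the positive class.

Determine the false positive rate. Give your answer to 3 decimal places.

FPR = FP/(FP+TN) = 11/(11+11) = 0.500

0.500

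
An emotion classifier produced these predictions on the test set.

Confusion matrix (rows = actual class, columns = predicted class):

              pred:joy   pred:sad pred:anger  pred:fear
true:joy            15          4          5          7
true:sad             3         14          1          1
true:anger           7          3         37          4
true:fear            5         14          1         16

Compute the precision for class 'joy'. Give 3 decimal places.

0.500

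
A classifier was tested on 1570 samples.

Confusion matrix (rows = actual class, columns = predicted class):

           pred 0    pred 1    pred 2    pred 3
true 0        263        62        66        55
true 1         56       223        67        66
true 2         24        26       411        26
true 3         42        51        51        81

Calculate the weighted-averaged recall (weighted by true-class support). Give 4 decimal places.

0.6229

Per-class recall (TP/(TP+FN)):
  0: TP=263, FN=62+66+55=183 → 263/446 = 0.58969
  1: TP=223, FN=56+67+66=189 → 223/412 = 0.54126
  2: TP=411, FN=24+26+26=76 → 411/487 = 0.84394
  3: TP=81, FN=42+51+51=144 → 81/225 = 0.36000
Weighted-recall = Σ (supportᵢ/N)·recallᵢ with N=1570: (446/1570)·0.58969 + (412/1570)·0.54126 + (487/1570)·0.84394 + (225/1570)·0.36000 = 0.6229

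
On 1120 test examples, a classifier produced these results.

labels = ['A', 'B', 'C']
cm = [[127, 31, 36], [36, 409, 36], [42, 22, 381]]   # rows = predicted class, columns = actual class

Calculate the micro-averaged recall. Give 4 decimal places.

Micro-averaging pools counts across classes: ΣTP=917, ΣFP=203, ΣFN=203.
Micro-recall = TP/(TP+FN) on pooled counts = 0.8188 (equals overall accuracy in single-label multiclass).

0.8188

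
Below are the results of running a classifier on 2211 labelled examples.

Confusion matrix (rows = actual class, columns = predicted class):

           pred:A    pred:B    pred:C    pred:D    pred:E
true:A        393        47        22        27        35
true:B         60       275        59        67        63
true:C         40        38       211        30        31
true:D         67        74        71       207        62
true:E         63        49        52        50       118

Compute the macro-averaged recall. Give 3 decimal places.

0.533

Per-class recall (TP/(TP+FN)):
  A: TP=393, FN=47+22+27+35=131 → 393/524 = 0.7500
  B: TP=275, FN=60+59+67+63=249 → 275/524 = 0.5248
  C: TP=211, FN=40+38+30+31=139 → 211/350 = 0.6029
  D: TP=207, FN=67+74+71+62=274 → 207/481 = 0.4304
  E: TP=118, FN=63+49+52+50=214 → 118/332 = 0.3554
Macro-recall = mean = (0.7500 + 0.5248 + 0.6029 + 0.4304 + 0.3554) / 5 = 0.533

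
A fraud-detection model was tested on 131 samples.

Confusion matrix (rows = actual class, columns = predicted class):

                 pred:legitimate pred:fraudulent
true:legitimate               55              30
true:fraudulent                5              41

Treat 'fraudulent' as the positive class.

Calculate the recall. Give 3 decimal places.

0.891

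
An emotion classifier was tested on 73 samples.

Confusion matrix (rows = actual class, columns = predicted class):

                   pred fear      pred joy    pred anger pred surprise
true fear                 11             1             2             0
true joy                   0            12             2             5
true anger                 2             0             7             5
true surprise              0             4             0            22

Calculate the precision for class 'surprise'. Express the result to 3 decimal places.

0.688

Treat 'surprise' as positive and all other classes as negative.
precision = TP/(TP+FP).
surprise: TP=22, FP=0+5+5=10 → 22/32 = 0.6875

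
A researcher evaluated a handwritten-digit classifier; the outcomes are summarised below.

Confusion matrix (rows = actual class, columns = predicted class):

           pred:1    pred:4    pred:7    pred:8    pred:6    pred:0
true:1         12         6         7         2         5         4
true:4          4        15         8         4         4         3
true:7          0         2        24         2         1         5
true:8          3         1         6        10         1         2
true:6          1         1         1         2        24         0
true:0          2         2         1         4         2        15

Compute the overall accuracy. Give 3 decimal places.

0.538

Accuracy = trace / total = (12+15+24+10+24+15=100) / 186 = 100/186 = 0.538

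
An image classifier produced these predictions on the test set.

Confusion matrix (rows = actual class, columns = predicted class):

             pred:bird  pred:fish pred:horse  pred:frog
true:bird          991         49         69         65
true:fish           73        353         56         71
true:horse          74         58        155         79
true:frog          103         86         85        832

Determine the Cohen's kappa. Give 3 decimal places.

0.613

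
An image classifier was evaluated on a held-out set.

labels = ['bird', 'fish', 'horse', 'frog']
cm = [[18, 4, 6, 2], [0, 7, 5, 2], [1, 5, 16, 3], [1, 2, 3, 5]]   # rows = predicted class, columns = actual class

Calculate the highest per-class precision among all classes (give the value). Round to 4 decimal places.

0.6400

Per-class precision (TP/(TP+FP)):
  bird: TP=18, FP=4+6+2=12 → 18/30 = 0.60000
  fish: TP=7, FP=0+5+2=7 → 7/14 = 0.50000
  horse: TP=16, FP=1+5+3=9 → 16/25 = 0.64000
  frog: TP=5, FP=1+2+3=6 → 5/11 = 0.45455
Highest is class 'horse' with precision = 0.6400.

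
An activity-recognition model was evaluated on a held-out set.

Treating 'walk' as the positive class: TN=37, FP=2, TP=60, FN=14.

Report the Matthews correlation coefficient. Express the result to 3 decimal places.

0.726

MCC = (TP·TN − FP·FN) / √((TP+FP)(TP+FN)(TN+FP)(TN+FN))
Numerator = 60·37 − 2·14 = 2192
Denominator = √(62·74·39·51) = √9125532 = 3020.8495
MCC = 2192 / 3020.8495 = 0.726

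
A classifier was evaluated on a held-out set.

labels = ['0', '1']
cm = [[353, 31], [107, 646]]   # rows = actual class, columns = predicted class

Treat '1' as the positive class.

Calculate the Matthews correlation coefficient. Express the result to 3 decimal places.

MCC = (TP·TN − FP·FN) / √((TP+FP)(TP+FN)(TN+FP)(TN+FN))
Numerator = 646·353 − 31·107 = 224721
Denominator = √(677·753·384·460) = √90047715840 = 300079.5159
MCC = 224721 / 300079.5159 = 0.749

0.749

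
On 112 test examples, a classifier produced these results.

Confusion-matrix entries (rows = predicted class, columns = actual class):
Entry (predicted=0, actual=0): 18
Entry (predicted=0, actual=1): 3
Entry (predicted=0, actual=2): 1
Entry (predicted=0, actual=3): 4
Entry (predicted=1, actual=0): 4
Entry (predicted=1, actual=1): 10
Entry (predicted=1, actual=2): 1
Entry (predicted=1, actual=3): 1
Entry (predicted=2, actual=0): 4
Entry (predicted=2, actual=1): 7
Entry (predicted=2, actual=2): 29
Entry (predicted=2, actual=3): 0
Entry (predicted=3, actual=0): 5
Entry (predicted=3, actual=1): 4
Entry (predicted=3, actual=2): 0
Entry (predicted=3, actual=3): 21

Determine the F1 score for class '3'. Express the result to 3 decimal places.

0.750

Treat '3' as positive and all other classes as negative.
F1 score = 2·TP/(2·TP+FP+FN).
3: TP=21, FP=5+4+0=9, FN=4+1+0=5 → 42/56 = 0.7500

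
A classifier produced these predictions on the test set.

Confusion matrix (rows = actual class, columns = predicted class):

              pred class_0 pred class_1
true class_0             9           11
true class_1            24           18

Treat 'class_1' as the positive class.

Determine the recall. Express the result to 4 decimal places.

0.4286

Recall = TP/(TP+FN) = 18/(18+24) = 18/42 = 0.4286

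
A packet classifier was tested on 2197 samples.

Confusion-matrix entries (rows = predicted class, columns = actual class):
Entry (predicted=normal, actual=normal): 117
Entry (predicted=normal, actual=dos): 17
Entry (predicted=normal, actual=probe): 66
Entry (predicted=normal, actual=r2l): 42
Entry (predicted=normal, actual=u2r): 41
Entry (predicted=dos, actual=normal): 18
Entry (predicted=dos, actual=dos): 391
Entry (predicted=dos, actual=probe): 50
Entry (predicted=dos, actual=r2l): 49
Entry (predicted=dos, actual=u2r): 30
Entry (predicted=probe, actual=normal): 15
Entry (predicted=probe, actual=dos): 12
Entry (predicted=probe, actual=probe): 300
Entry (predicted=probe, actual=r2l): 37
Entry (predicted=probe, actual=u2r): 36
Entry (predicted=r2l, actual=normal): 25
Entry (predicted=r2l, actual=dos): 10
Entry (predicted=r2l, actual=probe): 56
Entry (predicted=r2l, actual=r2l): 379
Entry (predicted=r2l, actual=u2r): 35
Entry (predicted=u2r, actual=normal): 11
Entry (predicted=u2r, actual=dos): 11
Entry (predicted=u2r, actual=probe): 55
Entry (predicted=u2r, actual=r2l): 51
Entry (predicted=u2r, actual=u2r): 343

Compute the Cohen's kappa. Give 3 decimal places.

Observed agreement pₒ = trace/N = 1530/2197 = 0.6964
Expected agreement pₑ = Σ (rowᵢ·colᵢ)/N² = (186·283 + 441·538 + 527·400 + 558·505 + 485·471)/2197² = 0.2094
κ = (pₒ − pₑ)/(1 − pₑ) = (0.6964 − 0.2094)/(1 − 0.2094) = 0.616

0.616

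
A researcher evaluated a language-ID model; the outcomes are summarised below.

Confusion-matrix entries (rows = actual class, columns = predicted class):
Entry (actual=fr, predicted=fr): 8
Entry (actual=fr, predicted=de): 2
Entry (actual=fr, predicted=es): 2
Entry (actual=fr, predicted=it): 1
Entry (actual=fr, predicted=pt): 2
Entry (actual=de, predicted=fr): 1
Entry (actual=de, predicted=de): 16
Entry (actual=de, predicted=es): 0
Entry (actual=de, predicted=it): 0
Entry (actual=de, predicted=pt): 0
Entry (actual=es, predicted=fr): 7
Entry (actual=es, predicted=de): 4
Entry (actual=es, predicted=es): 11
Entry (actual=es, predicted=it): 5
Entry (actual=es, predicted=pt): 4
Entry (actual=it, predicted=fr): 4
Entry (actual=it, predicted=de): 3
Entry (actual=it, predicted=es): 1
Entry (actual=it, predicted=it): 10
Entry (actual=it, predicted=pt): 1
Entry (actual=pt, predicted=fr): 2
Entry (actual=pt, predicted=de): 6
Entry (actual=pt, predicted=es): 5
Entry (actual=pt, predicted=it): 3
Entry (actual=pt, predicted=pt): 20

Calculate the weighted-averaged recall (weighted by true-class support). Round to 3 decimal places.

0.551

Per-class recall (TP/(TP+FN)):
  fr: TP=8, FN=2+2+1+2=7 → 8/15 = 0.5333
  de: TP=16, FN=1+0+0+0=1 → 16/17 = 0.9412
  es: TP=11, FN=7+4+5+4=20 → 11/31 = 0.3548
  it: TP=10, FN=4+3+1+1=9 → 10/19 = 0.5263
  pt: TP=20, FN=2+6+5+3=16 → 20/36 = 0.5556
Weighted-recall = Σ (supportᵢ/N)·recallᵢ with N=118: (15/118)·0.5333 + (17/118)·0.9412 + (31/118)·0.3548 + (19/118)·0.5263 + (36/118)·0.5556 = 0.551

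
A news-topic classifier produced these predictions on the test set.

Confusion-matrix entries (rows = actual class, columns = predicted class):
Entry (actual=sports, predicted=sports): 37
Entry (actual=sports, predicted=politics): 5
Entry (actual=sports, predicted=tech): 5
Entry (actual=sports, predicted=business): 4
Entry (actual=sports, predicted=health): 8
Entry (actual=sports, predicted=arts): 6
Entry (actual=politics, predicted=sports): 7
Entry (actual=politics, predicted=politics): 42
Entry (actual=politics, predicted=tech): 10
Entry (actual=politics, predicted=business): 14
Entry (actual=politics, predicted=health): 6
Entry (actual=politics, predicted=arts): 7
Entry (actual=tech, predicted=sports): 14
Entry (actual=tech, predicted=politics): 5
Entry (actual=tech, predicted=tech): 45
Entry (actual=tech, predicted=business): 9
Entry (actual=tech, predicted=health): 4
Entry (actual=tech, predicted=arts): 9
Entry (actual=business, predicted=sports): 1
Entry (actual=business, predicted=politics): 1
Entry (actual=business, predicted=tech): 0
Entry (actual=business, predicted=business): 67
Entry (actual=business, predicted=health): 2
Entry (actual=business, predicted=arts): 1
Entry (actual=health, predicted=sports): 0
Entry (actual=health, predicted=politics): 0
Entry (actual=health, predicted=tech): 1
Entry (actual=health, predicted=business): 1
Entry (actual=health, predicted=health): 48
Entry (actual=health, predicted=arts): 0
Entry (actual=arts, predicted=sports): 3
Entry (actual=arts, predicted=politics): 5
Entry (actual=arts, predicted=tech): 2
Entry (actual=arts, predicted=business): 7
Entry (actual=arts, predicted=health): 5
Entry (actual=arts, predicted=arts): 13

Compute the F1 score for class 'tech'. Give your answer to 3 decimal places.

0.604

Treat 'tech' as positive and all other classes as negative.
F1 score = 2·TP/(2·TP+FP+FN).
tech: TP=45, FP=5+10+0+1+2=18, FN=14+5+9+4+9=41 → 90/149 = 0.6040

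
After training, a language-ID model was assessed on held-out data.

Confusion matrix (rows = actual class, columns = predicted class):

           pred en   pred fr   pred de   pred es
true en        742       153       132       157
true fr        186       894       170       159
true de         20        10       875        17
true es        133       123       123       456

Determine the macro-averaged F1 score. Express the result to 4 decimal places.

Per-class F1 score (2·TP/(2·TP+FP+FN)):
  en: TP=742, FP=186+20+133=339, FN=153+132+157=442 → 1484/2265 = 0.65519
  fr: TP=894, FP=153+10+123=286, FN=186+170+159=515 → 1788/2589 = 0.69061
  de: TP=875, FP=132+170+123=425, FN=20+10+17=47 → 1750/2222 = 0.78758
  es: TP=456, FP=157+159+17=333, FN=133+123+123=379 → 912/1624 = 0.56158
Macro-F1 score = mean = (0.65519 + 0.69061 + 0.78758 + 0.56158) / 4 = 0.6737

0.6737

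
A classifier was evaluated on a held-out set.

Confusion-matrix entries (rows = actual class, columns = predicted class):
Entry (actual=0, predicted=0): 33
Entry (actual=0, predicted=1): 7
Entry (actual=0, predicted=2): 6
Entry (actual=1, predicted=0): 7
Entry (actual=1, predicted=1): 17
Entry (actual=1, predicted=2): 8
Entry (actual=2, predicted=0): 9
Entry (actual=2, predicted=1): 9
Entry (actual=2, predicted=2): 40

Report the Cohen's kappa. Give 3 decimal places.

0.481

Observed agreement pₒ = trace/N = 90/136 = 0.6618
Expected agreement pₑ = Σ (rowᵢ·colᵢ)/N² = (46·49 + 32·33 + 58·54)/136² = 0.3483
κ = (pₒ − pₑ)/(1 − pₑ) = (0.6618 − 0.3483)/(1 − 0.3483) = 0.481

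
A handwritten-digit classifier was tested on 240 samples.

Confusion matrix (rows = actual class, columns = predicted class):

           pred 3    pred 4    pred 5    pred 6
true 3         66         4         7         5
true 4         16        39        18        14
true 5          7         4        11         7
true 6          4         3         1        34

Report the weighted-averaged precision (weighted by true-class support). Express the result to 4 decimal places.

0.6603

Per-class precision (TP/(TP+FP)):
  3: TP=66, FP=16+7+4=27 → 66/93 = 0.70968
  4: TP=39, FP=4+4+3=11 → 39/50 = 0.78000
  5: TP=11, FP=7+18+1=26 → 11/37 = 0.29730
  6: TP=34, FP=5+14+7=26 → 34/60 = 0.56667
Weighted-precision = Σ (supportᵢ/N)·precisionᵢ with N=240: (82/240)·0.70968 + (87/240)·0.78000 + (29/240)·0.29730 + (42/240)·0.56667 = 0.6603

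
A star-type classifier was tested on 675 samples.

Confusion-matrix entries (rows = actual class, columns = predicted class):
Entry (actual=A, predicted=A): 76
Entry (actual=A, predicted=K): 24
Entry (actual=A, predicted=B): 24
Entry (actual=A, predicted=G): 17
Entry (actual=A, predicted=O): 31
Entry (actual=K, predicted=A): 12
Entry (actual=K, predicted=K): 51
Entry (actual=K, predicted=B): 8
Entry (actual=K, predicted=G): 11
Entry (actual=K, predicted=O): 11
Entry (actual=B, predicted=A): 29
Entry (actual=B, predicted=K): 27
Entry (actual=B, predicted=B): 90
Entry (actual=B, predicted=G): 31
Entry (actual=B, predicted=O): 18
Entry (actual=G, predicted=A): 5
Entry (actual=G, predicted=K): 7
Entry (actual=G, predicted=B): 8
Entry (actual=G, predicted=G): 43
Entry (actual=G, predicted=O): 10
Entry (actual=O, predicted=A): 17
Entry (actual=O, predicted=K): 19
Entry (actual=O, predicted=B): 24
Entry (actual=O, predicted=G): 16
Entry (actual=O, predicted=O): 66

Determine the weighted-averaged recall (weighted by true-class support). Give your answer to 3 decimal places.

Per-class recall (TP/(TP+FN)):
  A: TP=76, FN=24+24+17+31=96 → 76/172 = 0.4419
  K: TP=51, FN=12+8+11+11=42 → 51/93 = 0.5484
  B: TP=90, FN=29+27+31+18=105 → 90/195 = 0.4615
  G: TP=43, FN=5+7+8+10=30 → 43/73 = 0.5890
  O: TP=66, FN=17+19+24+16=76 → 66/142 = 0.4648
Weighted-recall = Σ (supportᵢ/N)·recallᵢ with N=675: (172/675)·0.4419 + (93/675)·0.5484 + (195/675)·0.4615 + (73/675)·0.5890 + (142/675)·0.4648 = 0.483

0.483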